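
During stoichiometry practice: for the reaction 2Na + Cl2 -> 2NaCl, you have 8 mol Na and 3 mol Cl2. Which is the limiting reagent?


Mole ratio available / coefficient:
  Na: 8/2 = 4.000
  Cl2: 3/1 = 3.000
Smaller ratio is limiting.

Cl2


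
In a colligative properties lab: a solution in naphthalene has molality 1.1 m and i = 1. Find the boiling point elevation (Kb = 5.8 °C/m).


ΔTb = Kb × m × i
= 5.8 × 1.1 × 1
= 6.38 °C

6.38 °C


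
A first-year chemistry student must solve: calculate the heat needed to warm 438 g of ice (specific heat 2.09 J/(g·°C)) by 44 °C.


q = mcΔT = 438 × 2.09 × 44
= 40278.48 J

40278.48 J


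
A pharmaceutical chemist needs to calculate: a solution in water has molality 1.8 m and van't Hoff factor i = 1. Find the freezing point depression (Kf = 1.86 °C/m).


ΔTf = Kf × m × i
= 1.86 × 1.8 × 1
= 3.348 °C

3.348 °C


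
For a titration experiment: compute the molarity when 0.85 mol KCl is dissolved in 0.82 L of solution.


M = n/V = 0.85/0.82 = 1.037 mol/L

1.037 M


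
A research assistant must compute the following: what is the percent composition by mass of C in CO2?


M(CO2) = 1×12.01 + 2×16.0 = 44.01 g/mol
Mass of C = 1 × 12.01 = 12.01 g/mol
% C = 12.01/44.01 × 100 = 27.29%

27.29%


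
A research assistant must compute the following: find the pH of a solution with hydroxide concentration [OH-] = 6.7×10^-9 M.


pOH = -log10([OH-]) = -log10(6.7×10^-9)
= 9 - log10(6.7) = 8.17
pH = 14 - pOH = 14 - 8.17 = 5.83

5.83


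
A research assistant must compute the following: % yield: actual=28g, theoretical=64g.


% yield = actual/theoretical × 100
= 28/64 × 100
= 43.75%

43.75%


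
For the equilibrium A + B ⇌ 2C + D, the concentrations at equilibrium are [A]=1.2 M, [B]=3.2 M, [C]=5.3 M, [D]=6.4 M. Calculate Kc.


Kc = [C]^2[D]/([A][B])
= (5.3^2 × 6.4^1)/(1.2^1 × 3.2^1)
= 179.776/3.84
= 46.82

46.82


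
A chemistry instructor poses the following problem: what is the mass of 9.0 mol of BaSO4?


M(BaSO4) = 233.4 g/mol
mass = n × M = 9.0 × 233.4 = 2100.60 g

2100.60 g


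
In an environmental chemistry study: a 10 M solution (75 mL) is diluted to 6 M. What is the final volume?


C1V1 = C2V2
10 × 75 = 6 × V2
V2 = 750/6 = 125.0 mL

125.0 mL


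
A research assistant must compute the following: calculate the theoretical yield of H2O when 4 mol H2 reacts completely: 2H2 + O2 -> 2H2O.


Mole ratio H2O:H2 = 2:2
n(H2O) = 4 × 2/2 = 4.000 mol
mass = 4.000 × 18.02 = 72.08 g

72.08 g


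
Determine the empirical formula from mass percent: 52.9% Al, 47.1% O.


Assume 100 g sample. Moles of each element:
  Al: 52.9/26.98 = 1.961 mol
  O: 47.1/16.0 = 2.944 mol
Divide by smallest (1.961):
  Al: 1.961/1.961 = 1.0
  O: 2.944/1.961 = 1.5
Multiply all ratios by 2 to obtain whole numbers.
Empirical formula: Al2O3

Al2O3


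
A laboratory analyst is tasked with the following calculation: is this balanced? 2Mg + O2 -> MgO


Equation: 2Mg + O2 -> MgO
Check atoms: Mg: 2≠1, O: 2≠1
Not balanced

No, not balanced


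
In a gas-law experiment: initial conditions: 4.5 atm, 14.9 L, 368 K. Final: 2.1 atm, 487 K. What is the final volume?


P1V1/T1 = P2V2/T2
V2 = P1V1T2/(T1P2)
= 4.5×14.9×487/(368×2.1)
= 42.253 L

42.253 L


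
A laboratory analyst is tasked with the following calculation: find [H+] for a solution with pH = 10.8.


[H+] = 10^(-pH) = 10^(-10.8)
= 1.58×10^-11 M

1.58×10^-11 M


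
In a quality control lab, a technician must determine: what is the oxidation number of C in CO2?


x + 2(-2) = 0, so x = +4
Oxidation number: +4

+4


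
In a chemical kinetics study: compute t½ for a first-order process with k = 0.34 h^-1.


t½ = ln2/k = 0.693147/(0.34 h^-1)
= 2.039 h

2.039 h


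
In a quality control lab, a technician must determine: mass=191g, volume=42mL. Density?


ρ = mass/volume
= 191/42
= 4.548 g/mL

4.548 g/mL


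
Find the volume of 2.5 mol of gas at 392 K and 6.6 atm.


PV = nRT  (R = 0.08206 L·atm/(mol·K))
V = nRT/P = 2.5×0.08206×392/6.6
= 12.185 L

12.185 L


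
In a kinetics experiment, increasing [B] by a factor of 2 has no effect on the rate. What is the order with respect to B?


rate ∝ [B]^n
rate ∝ [B]^0
Order in B: 0

0


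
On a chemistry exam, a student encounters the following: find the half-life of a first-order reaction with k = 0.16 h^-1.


t½ = ln2/k = 0.693147/(0.16 h^-1)
= 4.332 h

4.332 h


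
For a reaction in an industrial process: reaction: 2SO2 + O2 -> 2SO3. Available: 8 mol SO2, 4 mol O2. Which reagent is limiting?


Mole ratio available / coefficient:
  SO2: 8/2 = 4.000
  O2: 4/1 = 4.000
Smaller ratio is limiting.

neither (stoichiometric); SO2 and O2 are fully consumed


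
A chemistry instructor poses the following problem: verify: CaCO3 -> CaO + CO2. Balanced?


Equation: CaCO3 -> CaO + CO2
Check atoms: C: 1=1, Ca: 1=1, O: 3=3
Balanced

Yes, balanced


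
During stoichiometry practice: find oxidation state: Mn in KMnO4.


(+1) + x + 4(-2) = 0, so x = +7
Oxidation number: +7

+7


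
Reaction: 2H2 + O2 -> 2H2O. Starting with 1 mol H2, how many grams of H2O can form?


Mole ratio H2O:H2 = 2:2
n(H2O) = 1 × 2/2 = 1.000 mol
mass = 1.000 × 18.02 = 18.02 g

18.02 g


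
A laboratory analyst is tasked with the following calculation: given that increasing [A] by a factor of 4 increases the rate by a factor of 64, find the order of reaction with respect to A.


rate ∝ [A]^n
4^n = 64 → n = 3
Order in A: 3

3


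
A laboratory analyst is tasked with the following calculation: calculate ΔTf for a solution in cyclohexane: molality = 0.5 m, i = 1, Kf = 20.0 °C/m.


ΔTf = Kf × m × i
= 20.0 × 0.5 × 1
= 10.0 °C

10.0 °C


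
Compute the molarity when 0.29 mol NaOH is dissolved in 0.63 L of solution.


M = n/V = 0.29/0.63 = 0.460 mol/L

0.460 M


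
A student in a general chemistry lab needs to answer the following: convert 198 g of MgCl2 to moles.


M(MgCl2) = 95.21 g/mol
n = mass/M = 198/95.21 = 2.0796 mol

2.0796 mol


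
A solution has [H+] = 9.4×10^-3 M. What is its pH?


pH = -log10([H+]) = -log10(9.4×10^-3)
= 3 - log10(9.4)
= 3 - 0.97
= 2.03

2.03


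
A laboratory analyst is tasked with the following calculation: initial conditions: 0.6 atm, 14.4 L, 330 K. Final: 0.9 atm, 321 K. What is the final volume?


P1V1/T1 = P2V2/T2
V2 = P1V1T2/(T1P2)
= 0.6×14.4×321/(330×0.9)
= 9.338 L

9.338 L


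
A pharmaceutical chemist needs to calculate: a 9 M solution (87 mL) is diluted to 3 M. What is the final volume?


C1V1 = C2V2
9 × 87 = 3 × V2
V2 = 783/3 = 261.0 mL

261.0 mL


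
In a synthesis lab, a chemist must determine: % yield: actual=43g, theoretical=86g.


% yield = actual/theoretical × 100
= 43/86 × 100
= 50.0%

50.0%


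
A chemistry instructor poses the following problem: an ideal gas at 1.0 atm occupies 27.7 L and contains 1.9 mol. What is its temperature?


PV = nRT  (R = 0.08206 L·atm/(mol·K))
T = PV/(nR) = 1.0×27.7/(1.9×0.08206)
= 27.70/0.155914
= 177.66 K

177.66 K


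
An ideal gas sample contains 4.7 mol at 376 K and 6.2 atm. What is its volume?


PV = nRT  (R = 0.08206 L·atm/(mol·K))
V = nRT/P = 4.7×0.08206×376/6.2
= 23.39 L

23.39 L


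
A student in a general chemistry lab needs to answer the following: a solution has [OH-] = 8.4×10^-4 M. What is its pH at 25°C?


pOH = -log10([OH-]) = -log10(8.4×10^-4)
= 4 - log10(8.4) = 3.08
pH = 14 - pOH = 14 - 3.08 = 10.92

10.92


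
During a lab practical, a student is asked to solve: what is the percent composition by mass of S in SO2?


M(SO2) = 1×32.07 + 2×16.0 = 64.07 g/mol
Mass of S = 1 × 32.07 = 32.07 g/mol
% S = 32.07/64.07 × 100 = 50.05%

50.05%


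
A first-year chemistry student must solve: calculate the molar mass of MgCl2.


M(MgCl2) = 1×24.31 + 2×35.45
= 24.31 + 70.9
= 95.21 g/mol

95.21 g/mol


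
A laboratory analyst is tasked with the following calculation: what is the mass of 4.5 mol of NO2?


M(NO2) = 46.01 g/mol
mass = n × M = 4.5 × 46.01 = 207.05 g

207.05 g


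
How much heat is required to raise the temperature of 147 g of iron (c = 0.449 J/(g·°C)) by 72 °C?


q = mcΔT = 147 × 0.449 × 72
= 4752.22 J

4752.22 J


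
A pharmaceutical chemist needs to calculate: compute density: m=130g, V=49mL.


ρ = mass/volume
= 130/49
= 2.653 g/mL

2.653 g/mL


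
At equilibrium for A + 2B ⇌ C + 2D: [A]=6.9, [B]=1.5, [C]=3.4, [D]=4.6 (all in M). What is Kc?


Kc = [C][D]^2/([A][B]^2)
= (3.4^1 × 4.6^2)/(6.9^1 × 1.5^2)
= 71.944/15.525
= 4.634

4.634


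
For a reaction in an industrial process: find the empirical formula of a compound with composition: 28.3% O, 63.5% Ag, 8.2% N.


Assume 100 g sample. Moles of each element:
  O: 28.3/16.0 = 1.769 mol
  Ag: 63.5/107.87 = 0.589 mol
  N: 8.2/14.01 = 0.585 mol
Divide by smallest (0.585):
  O: 1.769/0.585 = 3.02
  Ag: 0.589/0.585 = 1.01
  N: 0.585/0.585 = 1.0
Empirical formula: AgNO3

AgNO3


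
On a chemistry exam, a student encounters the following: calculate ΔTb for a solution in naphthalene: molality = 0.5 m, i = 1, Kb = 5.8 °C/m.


ΔTb = Kb × m × i
= 5.8 × 0.5 × 1
= 2.9 °C

2.9 °C


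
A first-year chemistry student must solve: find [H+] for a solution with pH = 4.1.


[H+] = 10^(-pH) = 10^(-4.1)
= 7.94×10^-5 M

7.94×10^-5 M


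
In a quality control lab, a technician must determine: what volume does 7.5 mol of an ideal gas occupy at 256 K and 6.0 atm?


PV = nRT  (R = 0.08206 L·atm/(mol·K))
V = nRT/P = 7.5×0.08206×256/6.0
= 26.259 L

26.259 L


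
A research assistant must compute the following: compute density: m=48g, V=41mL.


ρ = mass/volume
= 48/41
= 1.171 g/mL

1.171 g/mL


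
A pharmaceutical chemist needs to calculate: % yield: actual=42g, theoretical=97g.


% yield = actual/theoretical × 100
= 42/97 × 100
= 43.3%

43.3%


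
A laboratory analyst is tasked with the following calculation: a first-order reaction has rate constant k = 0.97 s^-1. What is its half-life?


t½ = ln2/k = 0.693147/(0.97 s^-1)
= 0.7146 s

0.7146 s


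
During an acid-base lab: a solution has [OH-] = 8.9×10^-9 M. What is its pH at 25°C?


pOH = -log10([OH-]) = -log10(8.9×10^-9)
= 9 - log10(8.9) = 8.05
pH = 14 - pOH = 14 - 8.05 = 5.95

5.95


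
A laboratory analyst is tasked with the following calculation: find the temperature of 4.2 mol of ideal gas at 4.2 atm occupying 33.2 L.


PV = nRT  (R = 0.08206 L·atm/(mol·K))
T = PV/(nR) = 4.2×33.2/(4.2×0.08206)
= 139.44/0.344652
= 404.58 K

404.58 K


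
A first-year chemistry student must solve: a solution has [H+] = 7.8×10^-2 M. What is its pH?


pH = -log10([H+]) = -log10(7.8×10^-2)
= 2 - log10(7.8)
= 2 - 0.89
= 1.11

1.11


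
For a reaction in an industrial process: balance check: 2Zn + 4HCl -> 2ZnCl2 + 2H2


Equation: 2Zn + 4HCl -> 2ZnCl2 + 2H2
Check atoms: Cl: 4=4, H: 4=4, Zn: 2=2
Balanced

Yes, balanced


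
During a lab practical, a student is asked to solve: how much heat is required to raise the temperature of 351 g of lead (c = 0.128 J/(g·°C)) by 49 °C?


q = mcΔT = 351 × 0.128 × 49
= 2201.47 J

2201.47 J


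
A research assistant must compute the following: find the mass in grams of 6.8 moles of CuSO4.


M(CuSO4) = 159.62 g/mol
mass = n × M = 6.8 × 159.62 = 1085.42 g

1085.42 g


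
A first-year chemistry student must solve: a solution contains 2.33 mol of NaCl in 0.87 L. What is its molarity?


M = n/V = 2.33/0.87 = 2.678 mol/L

2.678 M


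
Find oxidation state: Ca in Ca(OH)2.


Group 2 metal: +2
Oxidation number: +2

+2


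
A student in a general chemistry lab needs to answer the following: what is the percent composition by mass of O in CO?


M(CO) = 1×12.01 + 1×16.0 = 28.01 g/mol
Mass of O = 1 × 16.0 = 16.00 g/mol
% O = 16.00/28.01 × 100 = 57.12%

57.12%


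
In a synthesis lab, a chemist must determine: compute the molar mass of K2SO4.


M(K2SO4) = 2×39.1 + 1×32.07 + 4×16.0
= 78.2 + 32.07 + 64.0
= 174.27 g/mol

174.27 g/mol


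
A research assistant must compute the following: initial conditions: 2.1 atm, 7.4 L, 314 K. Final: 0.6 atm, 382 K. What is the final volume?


P1V1/T1 = P2V2/T2
V2 = P1V1T2/(T1P2)
= 2.1×7.4×382/(314×0.6)
= 31.509 L

31.509 L


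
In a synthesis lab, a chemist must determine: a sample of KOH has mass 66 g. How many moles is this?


M(KOH) = 56.11 g/mol
n = mass/M = 66/56.11 = 1.1763 mol

1.1763 mol


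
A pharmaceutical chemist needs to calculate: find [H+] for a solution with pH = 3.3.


[H+] = 10^(-pH) = 10^(-3.3)
= 5.01×10^-4 M

5.01×10^-4 M


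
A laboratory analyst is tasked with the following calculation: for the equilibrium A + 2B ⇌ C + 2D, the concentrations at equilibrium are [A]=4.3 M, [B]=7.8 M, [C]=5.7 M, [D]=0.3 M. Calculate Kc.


Kc = [C][D]^2/([A][B]^2)
= (5.7^1 × 0.3^2)/(4.3^1 × 7.8^2)
= 0.513/261.612
= 0.001961

0.001961


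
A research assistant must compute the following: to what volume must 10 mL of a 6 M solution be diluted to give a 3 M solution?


C1V1 = C2V2
6 × 10 = 3 × V2
V2 = 60/3 = 20.0 mL

20.0 mL


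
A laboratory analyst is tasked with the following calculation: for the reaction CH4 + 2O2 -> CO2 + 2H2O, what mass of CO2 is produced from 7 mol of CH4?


Mole ratio CO2:CH4 = 1:1
n(CO2) = 7 × 1/1 = 7.000 mol
mass = 7.000 × 44.01 = 308.07 g

308.07 g


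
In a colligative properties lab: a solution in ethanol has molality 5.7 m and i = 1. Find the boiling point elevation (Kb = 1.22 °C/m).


ΔTb = Kb × m × i
= 1.22 × 5.7 × 1
= 6.954 °C

6.954 °C


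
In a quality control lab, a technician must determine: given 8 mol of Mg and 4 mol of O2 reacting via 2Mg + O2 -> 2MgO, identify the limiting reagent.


Mole ratio available / coefficient:
  Mg: 8/2 = 4.000
  O2: 4/1 = 4.000
Smaller ratio is limiting.

neither (stoichiometric); Mg and O2 are fully consumed


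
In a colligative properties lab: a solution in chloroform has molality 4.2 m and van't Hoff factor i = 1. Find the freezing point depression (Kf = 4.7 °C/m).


ΔTf = Kf × m × i
= 4.7 × 4.2 × 1
= 19.74 °C

19.74 °C


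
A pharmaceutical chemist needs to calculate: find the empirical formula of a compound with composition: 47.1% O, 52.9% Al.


Assume 100 g sample. Moles of each element:
  O: 47.1/16.0 = 2.944 mol
  Al: 52.9/26.98 = 1.961 mol
Divide by smallest (1.961):
  O: 2.944/1.961 = 1.5
  Al: 1.961/1.961 = 1.0
Multiply all ratios by 2 to obtain whole numbers.
Empirical formula: Al2O3

Al2O3


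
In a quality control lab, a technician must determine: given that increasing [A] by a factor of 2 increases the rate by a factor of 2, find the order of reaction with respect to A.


rate ∝ [A]^n
2^n = 2 → n = 1
Order in A: 1

1


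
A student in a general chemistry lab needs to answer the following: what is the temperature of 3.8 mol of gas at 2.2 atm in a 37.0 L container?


PV = nRT  (R = 0.08206 L·atm/(mol·K))
T = PV/(nR) = 2.2×37.0/(3.8×0.08206)
= 81.40/0.311828
= 261.04 K

261.04 K


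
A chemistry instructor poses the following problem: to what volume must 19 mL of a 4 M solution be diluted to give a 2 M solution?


C1V1 = C2V2
4 × 19 = 2 × V2
V2 = 76/2 = 38.0 mL

38.0 mL


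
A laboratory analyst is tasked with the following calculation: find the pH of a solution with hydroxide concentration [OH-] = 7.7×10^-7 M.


pOH = -log10([OH-]) = -log10(7.7×10^-7)
= 7 - log10(7.7) = 6.11
pH = 14 - pOH = 14 - 6.11 = 7.89

7.89


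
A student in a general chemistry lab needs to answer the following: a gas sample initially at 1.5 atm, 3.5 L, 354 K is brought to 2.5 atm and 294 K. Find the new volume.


P1V1/T1 = P2V2/T2
V2 = P1V1T2/(T1P2)
= 1.5×3.5×294/(354×2.5)
= 1.744 L

1.744 L


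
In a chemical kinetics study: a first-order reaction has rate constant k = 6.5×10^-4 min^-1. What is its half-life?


t½ = ln2/k = 0.693147/(6.5×10^-4 min^-1)
= 1066 min

1066 min


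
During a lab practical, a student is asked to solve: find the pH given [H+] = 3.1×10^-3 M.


pH = -log10([H+]) = -log10(3.1×10^-3)
= 3 - log10(3.1)
= 3 - 0.49
= 2.51

2.51


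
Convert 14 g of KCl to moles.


M(KCl) = 74.55 g/mol
n = mass/M = 14/74.55 = 0.1878 mol

0.1878 mol


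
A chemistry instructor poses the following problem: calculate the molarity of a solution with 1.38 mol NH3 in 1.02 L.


M = n/V = 1.38/1.02 = 1.353 mol/L

1.353 M


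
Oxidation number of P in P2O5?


2x + 5(-2) = 0, so x = +5
Oxidation number: +5

+5


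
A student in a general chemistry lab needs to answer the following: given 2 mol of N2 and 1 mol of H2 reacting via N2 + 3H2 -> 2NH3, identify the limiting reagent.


Mole ratio available / coefficient:
  N2: 2/1 = 2.000
  H2: 1/3 = 0.333
Smaller ratio is limiting.

H2


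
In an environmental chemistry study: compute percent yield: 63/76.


% yield = actual/theoretical × 100
= 63/76 × 100
= 82.89%

82.89%


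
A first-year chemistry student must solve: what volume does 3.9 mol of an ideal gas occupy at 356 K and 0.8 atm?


PV = nRT  (R = 0.08206 L·atm/(mol·K))
V = nRT/P = 3.9×0.08206×356/0.8
= 142.415 L

142.415 L


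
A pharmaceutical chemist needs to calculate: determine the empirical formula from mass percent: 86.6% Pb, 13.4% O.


Assume 100 g sample. Moles of each element:
  Pb: 86.6/207.2 = 0.418 mol
  O: 13.4/16.0 = 0.838 mol
Divide by smallest (0.418):
  Pb: 0.418/0.418 = 1.0
  O: 0.838/0.418 = 2.0
Empirical formula: PbO2

PbO2


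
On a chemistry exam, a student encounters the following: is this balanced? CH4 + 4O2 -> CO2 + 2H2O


Equation: CH4 + 4O2 -> CO2 + 2H2O
Check atoms: C: 1=1, H: 4=4, O: 8≠4
Not balanced

No, not balanced


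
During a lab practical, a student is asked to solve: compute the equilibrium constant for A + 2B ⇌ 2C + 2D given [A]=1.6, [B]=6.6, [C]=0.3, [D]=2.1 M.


Kc = [C]^2[D]^2/([A][B]^2)
= (0.3^2 × 2.1^2)/(1.6^1 × 6.6^2)
= 0.3969/69.696
= 0.005695

0.005695


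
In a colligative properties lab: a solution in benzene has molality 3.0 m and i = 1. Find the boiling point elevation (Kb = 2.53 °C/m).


ΔTb = Kb × m × i
= 2.53 × 3.0 × 1
= 7.59 °C

7.59 °C


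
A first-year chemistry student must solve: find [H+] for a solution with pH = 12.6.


[H+] = 10^(-pH) = 10^(-12.6)
= 2.51×10^-13 M

2.51×10^-13 M


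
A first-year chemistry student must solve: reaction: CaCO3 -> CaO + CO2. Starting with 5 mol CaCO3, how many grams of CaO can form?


Mole ratio CaO:CaCO3 = 1:1
n(CaO) = 5 × 1/1 = 5.000 mol
mass = 5.000 × 56.08 = 280.4 g

280.4 g


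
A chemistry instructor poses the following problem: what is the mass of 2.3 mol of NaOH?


M(NaOH) = 40.0 g/mol
mass = n × M = 2.3 × 40.0 = 92.00 g

92.00 g


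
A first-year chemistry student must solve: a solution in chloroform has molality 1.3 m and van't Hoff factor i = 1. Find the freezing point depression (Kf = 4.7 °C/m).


ΔTf = Kf × m × i
= 4.7 × 1.3 × 1
= 6.11 °C

6.11 °C


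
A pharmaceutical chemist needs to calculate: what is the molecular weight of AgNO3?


M(AgNO3) = 1×107.87 + 1×14.01 + 3×16.0
= 107.87 + 14.01 + 48.0
= 169.88 g/mol

169.88 g/mol


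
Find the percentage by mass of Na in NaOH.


M(NaOH) = 1×22.99 + 1×16.0 + 1×1.008 = 39.998 g/mol
Mass of Na = 1 × 22.99 = 22.99 g/mol
% Na = 22.99/39.998 × 100 = 57.48%

57.48%


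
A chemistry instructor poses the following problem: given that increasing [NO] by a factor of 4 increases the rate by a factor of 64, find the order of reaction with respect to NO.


rate ∝ [NO]^n
4^n = 64 → n = 3
Order in NO: 3

3


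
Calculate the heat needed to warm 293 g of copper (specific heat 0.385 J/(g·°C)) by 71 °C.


q = mcΔT = 293 × 0.385 × 71
= 8009.16 J

8009.16 J


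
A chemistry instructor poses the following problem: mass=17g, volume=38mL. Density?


ρ = mass/volume
= 17/38
= 0.447 g/mL

0.447 g/mL


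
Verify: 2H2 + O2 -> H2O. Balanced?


Equation: 2H2 + O2 -> H2O
Check atoms: H: 4≠2, O: 2≠1
Not balanced

No, not balanced


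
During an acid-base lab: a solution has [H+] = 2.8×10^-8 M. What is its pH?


pH = -log10([H+]) = -log10(2.8×10^-8)
= 8 - log10(2.8)
= 8 - 0.45
= 7.55

7.55


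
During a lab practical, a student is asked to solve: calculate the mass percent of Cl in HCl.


M(HCl) = 1×1.008 + 1×35.45 = 36.458 g/mol
Mass of Cl = 1 × 35.45 = 35.45 g/mol
% Cl = 35.45/36.458 × 100 = 97.24%

97.24%


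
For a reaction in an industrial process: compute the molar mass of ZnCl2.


M(ZnCl2) = 1×65.38 + 2×35.45
= 65.38 + 70.9
= 136.28 g/mol

136.28 g/mol


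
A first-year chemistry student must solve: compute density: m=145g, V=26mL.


ρ = mass/volume
= 145/26
= 5.577 g/mL

5.577 g/mL


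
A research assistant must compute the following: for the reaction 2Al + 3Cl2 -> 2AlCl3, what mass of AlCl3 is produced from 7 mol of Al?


Mole ratio AlCl3:Al = 2:2
n(AlCl3) = 7 × 2/2 = 7.000 mol
mass = 7.000 × 133.33 = 933.31 g

933.31 g


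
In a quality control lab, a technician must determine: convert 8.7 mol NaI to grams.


M(NaI) = 149.89 g/mol
mass = n × M = 8.7 × 149.89 = 1304.04 g

1304.04 g


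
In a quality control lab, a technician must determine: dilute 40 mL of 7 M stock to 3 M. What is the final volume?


C1V1 = C2V2
7 × 40 = 3 × V2
V2 = 280/3 = 93.33 mL

93.33 mL


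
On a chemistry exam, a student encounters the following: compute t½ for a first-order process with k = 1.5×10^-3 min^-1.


t½ = ln2/k = 0.693147/(1.5×10^-3 min^-1)
= 462.1 min

462.1 min


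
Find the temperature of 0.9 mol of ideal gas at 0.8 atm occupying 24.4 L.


PV = nRT  (R = 0.08206 L·atm/(mol·K))
T = PV/(nR) = 0.8×24.4/(0.9×0.08206)
= 19.52/0.073854
= 264.31 K

264.31 K


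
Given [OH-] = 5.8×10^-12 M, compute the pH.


pOH = -log10([OH-]) = -log10(5.8×10^-12)
= 12 - log10(5.8) = 11.24
pH = 14 - pOH = 14 - 11.24 = 2.76

2.76


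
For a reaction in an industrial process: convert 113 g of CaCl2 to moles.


M(CaCl2) = 110.98 g/mol
n = mass/M = 113/110.98 = 1.0182 mol

1.0182 mol


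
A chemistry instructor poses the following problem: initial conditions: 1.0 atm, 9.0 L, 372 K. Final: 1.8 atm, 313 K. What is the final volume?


P1V1/T1 = P2V2/T2
V2 = P1V1T2/(T1P2)
= 1.0×9.0×313/(372×1.8)
= 4.207 L

4.207 L


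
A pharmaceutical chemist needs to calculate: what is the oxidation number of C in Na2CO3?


2(+1) + x + 3(-2) = 0, so x = +4
Oxidation number: +4

+4


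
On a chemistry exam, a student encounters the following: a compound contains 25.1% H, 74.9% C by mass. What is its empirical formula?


Assume 100 g sample. Moles of each element:
  H: 25.1/1.008 = 24.901 mol
  C: 74.9/12.01 = 6.236 mol
Divide by smallest (6.236):
  H: 24.901/6.236 = 3.99
  C: 6.236/6.236 = 1.0
Empirical formula: CH4

CH4


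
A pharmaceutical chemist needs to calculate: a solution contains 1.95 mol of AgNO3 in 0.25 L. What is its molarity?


M = n/V = 1.95/0.25 = 7.800 mol/L

7.800 M


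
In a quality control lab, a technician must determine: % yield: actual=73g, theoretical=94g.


% yield = actual/theoretical × 100
= 73/94 × 100
= 77.66%

77.66%


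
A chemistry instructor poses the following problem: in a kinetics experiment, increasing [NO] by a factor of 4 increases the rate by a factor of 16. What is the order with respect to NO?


rate ∝ [NO]^n
4^n = 16 → n = 2
Order in NO: 2

2


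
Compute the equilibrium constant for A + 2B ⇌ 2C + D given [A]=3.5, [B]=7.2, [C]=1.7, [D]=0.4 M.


Kc = [C]^2[D]/([A][B]^2)
= (1.7^2 × 0.4^1)/(3.5^1 × 7.2^2)
= 1.156/181.44
= 0.006371

0.006371


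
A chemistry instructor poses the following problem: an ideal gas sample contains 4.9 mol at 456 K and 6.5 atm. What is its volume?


PV = nRT  (R = 0.08206 L·atm/(mol·K))
V = nRT/P = 4.9×0.08206×456/6.5
= 28.208 L

28.208 L


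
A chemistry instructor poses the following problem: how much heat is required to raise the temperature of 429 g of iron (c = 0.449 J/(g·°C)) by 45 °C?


q = mcΔT = 429 × 0.449 × 45
= 8667.95 J

8667.95 J


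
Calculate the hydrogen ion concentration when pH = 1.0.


[H+] = 10^(-pH) = 10^(-1.0)
= 1.0×10^-1 M

1.0×10^-1 M


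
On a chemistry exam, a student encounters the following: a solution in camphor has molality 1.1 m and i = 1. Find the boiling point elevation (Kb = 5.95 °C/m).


ΔTb = Kb × m × i
= 5.95 × 1.1 × 1
= 6.545 °C

6.545 °C


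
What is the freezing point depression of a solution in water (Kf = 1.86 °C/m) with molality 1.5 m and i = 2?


ΔTf = Kf × m × i
= 1.86 × 1.5 × 2
= 5.58 °C

5.58 °C


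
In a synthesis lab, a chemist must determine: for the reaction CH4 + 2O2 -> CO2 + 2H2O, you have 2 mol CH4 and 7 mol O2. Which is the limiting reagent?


Mole ratio available / coefficient:
  CH4: 2/1 = 2.000
  O2: 7/2 = 3.500
Smaller ratio is limiting.

CH4


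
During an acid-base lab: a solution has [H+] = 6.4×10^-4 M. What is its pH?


pH = -log10([H+]) = -log10(6.4×10^-4)
= 4 - log10(6.4)
= 4 - 0.81
= 3.19

3.19


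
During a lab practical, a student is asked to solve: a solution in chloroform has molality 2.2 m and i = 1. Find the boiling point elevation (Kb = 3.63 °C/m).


ΔTb = Kb × m × i
= 3.63 × 2.2 × 1
= 7.986 °C

7.986 °C


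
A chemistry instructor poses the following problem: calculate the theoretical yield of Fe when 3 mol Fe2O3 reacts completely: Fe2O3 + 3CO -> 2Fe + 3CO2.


Mole ratio Fe:Fe2O3 = 2:1
n(Fe) = 3 × 2/1 = 6.000 mol
mass = 6.000 × 55.85 = 335.1 g

335.1 g


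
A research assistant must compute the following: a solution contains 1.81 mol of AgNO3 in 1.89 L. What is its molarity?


M = n/V = 1.81/1.89 = 0.958 mol/L

0.958 M


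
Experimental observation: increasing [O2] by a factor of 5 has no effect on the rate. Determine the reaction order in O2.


rate ∝ [O2]^n
rate ∝ [O2]^0
Order in O2: 0

0


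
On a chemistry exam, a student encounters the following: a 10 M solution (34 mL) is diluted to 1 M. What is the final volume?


C1V1 = C2V2
10 × 34 = 1 × V2
V2 = 340/1 = 340.0 mL

340.0 mL


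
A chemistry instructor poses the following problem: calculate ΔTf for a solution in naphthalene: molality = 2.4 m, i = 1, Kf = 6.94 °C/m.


ΔTf = Kf × m × i
= 6.94 × 2.4 × 1
= 16.656 °C

16.656 °C


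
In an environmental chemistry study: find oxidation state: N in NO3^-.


x + 3(-2) = -1, so x = +5
Oxidation number: +5

+5


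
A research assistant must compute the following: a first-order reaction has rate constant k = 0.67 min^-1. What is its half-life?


t½ = ln2/k = 0.693147/(0.67 min^-1)
= 1.035 min

1.035 min


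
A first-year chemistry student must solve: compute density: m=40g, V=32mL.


ρ = mass/volume
= 40/32
= 1.25 g/mL

1.25 g/mL


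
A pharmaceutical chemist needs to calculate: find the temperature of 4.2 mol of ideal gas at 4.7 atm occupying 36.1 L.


PV = nRT  (R = 0.08206 L·atm/(mol·K))
T = PV/(nR) = 4.7×36.1/(4.2×0.08206)
= 169.67/0.344652
= 492.29 K

492.29 K


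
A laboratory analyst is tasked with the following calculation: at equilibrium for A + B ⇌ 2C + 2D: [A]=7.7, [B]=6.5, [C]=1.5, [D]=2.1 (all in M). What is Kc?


Kc = [C]^2[D]^2/([A][B])
= (1.5^2 × 2.1^2)/(7.7^1 × 6.5^1)
= 9.9225/50.05
= 0.1983

0.1983


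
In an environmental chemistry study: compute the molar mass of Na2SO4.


M(Na2SO4) = 2×22.99 + 1×32.07 + 4×16.0
= 45.98 + 32.07 + 64.0
= 142.05 g/mol

142.05 g/mol


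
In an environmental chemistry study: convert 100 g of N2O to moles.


M(N2O) = 44.02 g/mol
n = mass/M = 100/44.02 = 2.2717 mol

2.2717 mol


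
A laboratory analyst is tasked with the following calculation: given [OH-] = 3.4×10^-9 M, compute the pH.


pOH = -log10([OH-]) = -log10(3.4×10^-9)
= 9 - log10(3.4) = 8.47
pH = 14 - pOH = 14 - 8.47 = 5.53

5.53


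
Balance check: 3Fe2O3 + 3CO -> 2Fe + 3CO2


Equation: 3Fe2O3 + 3CO -> 2Fe + 3CO2
Check atoms: C: 3=3, Fe: 6≠2, O: 12≠6
Not balanced

No, not balanced


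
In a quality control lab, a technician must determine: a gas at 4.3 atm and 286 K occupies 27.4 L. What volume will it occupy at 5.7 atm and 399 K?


P1V1/T1 = P2V2/T2
V2 = P1V1T2/(T1P2)
= 4.3×27.4×399/(286×5.7)
= 28.837 L

28.837 L


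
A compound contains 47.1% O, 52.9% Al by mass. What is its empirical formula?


Assume 100 g sample. Moles of each element:
  O: 47.1/16.0 = 2.944 mol
  Al: 52.9/26.98 = 1.961 mol
Divide by smallest (1.961):
  O: 2.944/1.961 = 1.5
  Al: 1.961/1.961 = 1.0
Multiply all ratios by 2 to obtain whole numbers.
Empirical formula: Al2O3

Al2O3


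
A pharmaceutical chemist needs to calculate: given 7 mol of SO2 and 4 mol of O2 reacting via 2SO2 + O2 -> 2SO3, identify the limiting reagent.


Mole ratio available / coefficient:
  SO2: 7/2 = 3.500
  O2: 4/1 = 4.000
Smaller ratio is limiting.

SO2


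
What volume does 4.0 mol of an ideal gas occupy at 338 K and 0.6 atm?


PV = nRT  (R = 0.08206 L·atm/(mol·K))
V = nRT/P = 4.0×0.08206×338/0.6
= 184.909 L

184.909 L


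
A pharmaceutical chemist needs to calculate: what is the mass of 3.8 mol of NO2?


M(NO2) = 46.01 g/mol
mass = n × M = 3.8 × 46.01 = 174.84 g

174.84 g


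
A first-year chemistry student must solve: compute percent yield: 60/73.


% yield = actual/theoretical × 100
= 60/73 × 100
= 82.19%

82.19%


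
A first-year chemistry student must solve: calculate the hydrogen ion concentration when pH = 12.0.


[H+] = 10^(-pH) = 10^(-12.0)
= 1.0×10^-12 M

1.0×10^-12 M


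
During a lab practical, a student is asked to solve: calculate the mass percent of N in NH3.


M(NH3) = 1×14.01 + 3×1.008 = 17.034 g/mol
Mass of N = 1 × 14.01 = 14.01 g/mol
% N = 14.01/17.034 × 100 = 82.25%

82.25%


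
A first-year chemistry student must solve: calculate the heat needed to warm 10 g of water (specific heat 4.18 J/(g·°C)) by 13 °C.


q = mcΔT = 10 × 4.18 × 13
= 543.40 J

543.40 J


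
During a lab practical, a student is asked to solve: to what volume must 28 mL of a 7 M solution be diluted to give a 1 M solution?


C1V1 = C2V2
7 × 28 = 1 × V2
V2 = 196/1 = 196.0 mL

196.0 mL


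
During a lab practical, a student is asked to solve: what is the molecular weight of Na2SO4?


M(Na2SO4) = 2×22.99 + 1×32.07 + 4×16.0
= 45.98 + 32.07 + 64.0
= 142.05 g/mol

142.05 g/mol


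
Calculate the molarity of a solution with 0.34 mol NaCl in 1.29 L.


M = n/V = 0.34/1.29 = 0.264 mol/L

0.264 M


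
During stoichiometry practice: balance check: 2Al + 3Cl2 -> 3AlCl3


Equation: 2Al + 3Cl2 -> 3AlCl3
Check atoms: Al: 2≠3, Cl: 6≠9
Not balanced

No, not balanced


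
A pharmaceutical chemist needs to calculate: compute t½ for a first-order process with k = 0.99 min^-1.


t½ = ln2/k = 0.693147/(0.99 min^-1)
= 0.7001 min

0.7001 min


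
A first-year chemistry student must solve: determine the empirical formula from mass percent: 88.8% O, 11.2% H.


Assume 100 g sample. Moles of each element:
  O: 88.8/16.0 = 5.55 mol
  H: 11.2/1.008 = 11.111 mol
Divide by smallest (5.55):
  O: 5.55/5.55 = 1.0
  H: 11.111/5.55 = 2.0
Empirical formula: H2O

H2O


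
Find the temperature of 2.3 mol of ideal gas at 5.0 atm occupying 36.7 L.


PV = nRT  (R = 0.08206 L·atm/(mol·K))
T = PV/(nR) = 5.0×36.7/(2.3×0.08206)
= 183.50/0.188738
= 972.25 K

972.25 K


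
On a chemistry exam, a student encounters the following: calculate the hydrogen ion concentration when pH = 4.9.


[H+] = 10^(-pH) = 10^(-4.9)
= 1.26×10^-5 M

1.26×10^-5 M


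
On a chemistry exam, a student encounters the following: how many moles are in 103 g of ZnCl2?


M(ZnCl2) = 136.28 g/mol
n = mass/M = 103/136.28 = 0.7558 mol

0.7558 mol


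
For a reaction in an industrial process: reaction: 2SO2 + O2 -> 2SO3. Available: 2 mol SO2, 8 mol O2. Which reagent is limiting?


Mole ratio available / coefficient:
  SO2: 2/2 = 1.000
  O2: 8/1 = 8.000
Smaller ratio is limiting.

SO2


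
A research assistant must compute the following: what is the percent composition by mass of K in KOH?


M(KOH) = 1×39.1 + 1×16.0 + 1×1.008 = 56.108 g/mol
Mass of K = 1 × 39.1 = 39.10 g/mol
% K = 39.10/56.108 × 100 = 69.69%

69.69%


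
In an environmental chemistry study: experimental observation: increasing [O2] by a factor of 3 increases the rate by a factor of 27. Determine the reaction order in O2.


rate ∝ [O2]^n
3^n = 27 → n = 3
Order in O2: 3

3


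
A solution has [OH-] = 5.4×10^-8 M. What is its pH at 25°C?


pOH = -log10([OH-]) = -log10(5.4×10^-8)
= 8 - log10(5.4) = 7.27
pH = 14 - pOH = 14 - 7.27 = 6.73

6.73


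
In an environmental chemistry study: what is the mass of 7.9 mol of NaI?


M(NaI) = 149.89 g/mol
mass = n × M = 7.9 × 149.89 = 1184.13 g

1184.13 g


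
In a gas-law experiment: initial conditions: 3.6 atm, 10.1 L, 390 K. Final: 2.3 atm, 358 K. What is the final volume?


P1V1/T1 = P2V2/T2
V2 = P1V1T2/(T1P2)
= 3.6×10.1×358/(390×2.3)
= 14.512 L

14.512 L


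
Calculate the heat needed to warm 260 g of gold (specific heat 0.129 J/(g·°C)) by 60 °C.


q = mcΔT = 260 × 0.129 × 60
= 2012.40 J

2012.40 J


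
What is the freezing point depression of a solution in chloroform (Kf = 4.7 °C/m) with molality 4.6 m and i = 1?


ΔTf = Kf × m × i
= 4.7 × 4.6 × 1
= 21.62 °C

21.62 °C


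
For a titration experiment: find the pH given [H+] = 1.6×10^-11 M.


pH = -log10([H+]) = -log10(1.6×10^-11)
= 11 - log10(1.6)
= 11 - 0.2
= 10.8

10.8


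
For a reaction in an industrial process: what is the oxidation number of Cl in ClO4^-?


x + 4(-2) = -1, so x = +7
Oxidation number: +7

+7


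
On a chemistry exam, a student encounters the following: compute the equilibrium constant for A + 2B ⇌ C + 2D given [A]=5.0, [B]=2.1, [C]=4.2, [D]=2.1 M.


Kc = [C][D]^2/([A][B]^2)
= (4.2^1 × 2.1^2)/(5.0^1 × 2.1^2)
= 18.522/22.05
= 0.8400

0.8400


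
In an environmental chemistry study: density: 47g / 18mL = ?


ρ = mass/volume
= 47/18
= 2.611 g/mL

2.611 g/mL


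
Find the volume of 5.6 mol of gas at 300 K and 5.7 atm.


PV = nRT  (R = 0.08206 L·atm/(mol·K))
V = nRT/P = 5.6×0.08206×300/5.7
= 24.186 L

24.186 L


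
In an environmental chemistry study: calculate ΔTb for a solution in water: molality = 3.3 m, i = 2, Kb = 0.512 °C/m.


ΔTb = Kb × m × i
= 0.512 × 3.3 × 2
= 3.3792 °C

3.3792 °C


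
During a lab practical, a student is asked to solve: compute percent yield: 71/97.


% yield = actual/theoretical × 100
= 71/97 × 100
= 73.2%

73.2%


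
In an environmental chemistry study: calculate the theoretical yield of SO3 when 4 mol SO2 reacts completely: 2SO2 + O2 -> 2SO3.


Mole ratio SO3:SO2 = 2:2
n(SO3) = 4 × 2/2 = 4.000 mol
mass = 4.000 × 80.07 = 320.28 g

320.28 g


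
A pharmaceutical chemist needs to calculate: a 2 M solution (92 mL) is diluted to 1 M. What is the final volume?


C1V1 = C2V2
2 × 92 = 1 × V2
V2 = 184/1 = 184.0 mL

184.0 mL


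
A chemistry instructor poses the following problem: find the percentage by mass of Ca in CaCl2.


M(CaCl2) = 1×40.08 + 2×35.45 = 110.98 g/mol
Mass of Ca = 1 × 40.08 = 40.08 g/mol
% Ca = 40.08/110.98 × 100 = 36.11%

36.11%


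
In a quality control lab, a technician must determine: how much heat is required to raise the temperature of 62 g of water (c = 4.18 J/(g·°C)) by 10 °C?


q = mcΔT = 62 × 4.18 × 10
= 2591.60 J

2591.60 J


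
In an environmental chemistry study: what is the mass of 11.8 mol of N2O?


M(N2O) = 44.02 g/mol
mass = n × M = 11.8 × 44.02 = 519.44 g

519.44 g


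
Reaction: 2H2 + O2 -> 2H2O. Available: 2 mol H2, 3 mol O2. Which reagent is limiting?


Mole ratio available / coefficient:
  H2: 2/2 = 1.000
  O2: 3/1 = 3.000
Smaller ratio is limiting.

H2


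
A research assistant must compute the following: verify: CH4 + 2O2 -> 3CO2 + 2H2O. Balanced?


Equation: CH4 + 2O2 -> 3CO2 + 2H2O
Check atoms: C: 1≠3, H: 4=4, O: 4≠8
Not balanced

No, not balanced


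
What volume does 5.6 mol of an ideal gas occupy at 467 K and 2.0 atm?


PV = nRT  (R = 0.08206 L·atm/(mol·K))
V = nRT/P = 5.6×0.08206×467/2.0
= 107.302 L

107.302 L


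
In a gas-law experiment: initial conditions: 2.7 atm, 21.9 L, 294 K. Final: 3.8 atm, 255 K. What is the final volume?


P1V1/T1 = P2V2/T2
V2 = P1V1T2/(T1P2)
= 2.7×21.9×255/(294×3.8)
= 13.496 L

13.496 L


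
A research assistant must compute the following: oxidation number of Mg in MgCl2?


Group 2 metal: +2
Oxidation number: +2

+2


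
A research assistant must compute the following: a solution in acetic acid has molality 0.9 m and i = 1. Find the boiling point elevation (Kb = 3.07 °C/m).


ΔTb = Kb × m × i
= 3.07 × 0.9 × 1
= 2.763 °C

2.763 °C


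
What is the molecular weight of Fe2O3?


M(Fe2O3) = 2×55.85 + 3×16.0
= 111.7 + 48.0
= 159.7 g/mol

159.7 g/mol


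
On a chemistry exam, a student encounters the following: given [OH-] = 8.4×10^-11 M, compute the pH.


pOH = -log10([OH-]) = -log10(8.4×10^-11)
= 11 - log10(8.4) = 10.08
pH = 14 - pOH = 14 - 10.08 = 3.92

3.92


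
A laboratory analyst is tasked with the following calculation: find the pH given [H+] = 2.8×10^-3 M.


pH = -log10([H+]) = -log10(2.8×10^-3)
= 3 - log10(2.8)
= 3 - 0.45
= 2.55

2.55


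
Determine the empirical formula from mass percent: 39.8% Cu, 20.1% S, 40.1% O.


Assume 100 g sample. Moles of each element:
  Cu: 39.8/63.55 = 0.626 mol
  S: 20.1/32.07 = 0.627 mol
  O: 40.1/16.0 = 2.506 mol
Divide by smallest (0.626):
  Cu: 0.626/0.626 = 1.0
  S: 0.627/0.626 = 1.0
  O: 2.506/0.626 = 4.0
Empirical formula: CuSO4

CuSO4


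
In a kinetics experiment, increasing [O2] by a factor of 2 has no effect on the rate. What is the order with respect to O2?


rate ∝ [O2]^n
rate ∝ [O2]^0
Order in O2: 0

0


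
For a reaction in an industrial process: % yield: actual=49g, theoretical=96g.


% yield = actual/theoretical × 100
= 49/96 × 100
= 51.04%

51.04%


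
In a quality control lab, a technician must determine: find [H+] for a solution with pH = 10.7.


[H+] = 10^(-pH) = 10^(-10.7)
= 2.0×10^-11 M

2.0×10^-11 M


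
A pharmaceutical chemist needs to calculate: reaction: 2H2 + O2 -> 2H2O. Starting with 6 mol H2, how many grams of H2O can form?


Mole ratio H2O:H2 = 2:2
n(H2O) = 6 × 2/2 = 6.000 mol
mass = 6.000 × 18.02 = 108.12 g

108.12 g


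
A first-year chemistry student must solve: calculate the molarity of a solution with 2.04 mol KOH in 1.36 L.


M = n/V = 2.04/1.36 = 1.500 mol/L

1.500 M


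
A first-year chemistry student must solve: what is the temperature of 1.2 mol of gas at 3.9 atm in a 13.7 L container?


PV = nRT  (R = 0.08206 L·atm/(mol·K))
T = PV/(nR) = 3.9×13.7/(1.2×0.08206)
= 53.43/0.098472
= 542.59 K

542.59 K


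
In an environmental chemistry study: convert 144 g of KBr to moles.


M(KBr) = 119.0 g/mol
n = mass/M = 144/119.0 = 1.2101 mol

1.2101 mol


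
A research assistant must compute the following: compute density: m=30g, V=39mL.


ρ = mass/volume
= 30/39
= 0.769 g/mL

0.769 g/mL


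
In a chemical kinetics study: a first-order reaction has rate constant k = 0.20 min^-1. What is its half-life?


t½ = ln2/k = 0.693147/(0.20 min^-1)
= 3.466 min

3.466 min
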